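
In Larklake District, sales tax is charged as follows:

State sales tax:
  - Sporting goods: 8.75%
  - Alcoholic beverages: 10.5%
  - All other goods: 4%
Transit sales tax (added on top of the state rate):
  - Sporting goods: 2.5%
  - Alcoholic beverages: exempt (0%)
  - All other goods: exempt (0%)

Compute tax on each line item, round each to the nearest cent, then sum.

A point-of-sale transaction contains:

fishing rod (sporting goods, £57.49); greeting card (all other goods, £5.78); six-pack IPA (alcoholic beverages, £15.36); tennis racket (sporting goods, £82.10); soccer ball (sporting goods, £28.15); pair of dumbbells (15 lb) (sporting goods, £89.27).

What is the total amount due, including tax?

Fishing rod £57.49: sporting goods → 8.75% + 2.5% transit = 11.25% → £6.47
Greeting card £5.78: all other goods → 4% + 0% transit = 4% → £0.23
Six-pack IPA £15.36: alcoholic beverages → 10.5% + 0% transit = 10.5% → £1.61
Tennis racket £82.10: sporting goods → 8.75% + 2.5% transit = 11.25% → £9.24
Soccer ball £28.15: sporting goods → 8.75% + 2.5% transit = 11.25% → £3.17
Pair of dumbbells (15 lb) £89.27: sporting goods → 8.75% + 2.5% transit = 11.25% → £10.04
Subtotal = £278.15; tax = £30.76; total due = £308.91

£308.91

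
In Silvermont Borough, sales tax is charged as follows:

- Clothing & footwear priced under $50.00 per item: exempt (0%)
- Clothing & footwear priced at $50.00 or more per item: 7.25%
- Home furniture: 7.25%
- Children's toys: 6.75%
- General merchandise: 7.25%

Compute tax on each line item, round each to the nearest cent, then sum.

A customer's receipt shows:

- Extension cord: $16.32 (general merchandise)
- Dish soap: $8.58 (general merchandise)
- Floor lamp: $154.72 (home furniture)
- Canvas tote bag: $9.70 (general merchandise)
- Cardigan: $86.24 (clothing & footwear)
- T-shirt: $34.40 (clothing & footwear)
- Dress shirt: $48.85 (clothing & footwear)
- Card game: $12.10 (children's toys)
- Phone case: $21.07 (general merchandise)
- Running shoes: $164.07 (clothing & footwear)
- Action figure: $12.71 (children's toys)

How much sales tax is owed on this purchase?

Extension cord $16.32: general merchandise → 7.25% → $1.18
Dish soap $8.58: general merchandise → 7.25% → $0.62
Floor lamp $154.72: home furniture → 7.25% → $11.22
Canvas tote bag $9.70: general merchandise → 7.25% → $0.70
Cardigan $86.24: clothing & footwear, $50.00 or more → 7.25% → $6.25
T-shirt $34.40: clothing & footwear, under $50.00 → 0% → $0.00
Dress shirt $48.85: clothing & footwear, under $50.00 → 0% → $0.00
Card game $12.10: children's toys → 6.75% → $0.82
Phone case $21.07: general merchandise → 7.25% → $1.53
Running shoes $164.07: clothing & footwear, $50.00 or more → 7.25% → $11.90
Action figure $12.71: children's toys → 6.75% → $0.86
Total tax = $1.18 + $0.62 + $11.22 + $0.70 + $6.25 + $0.82 + $1.53 + $11.90 + $0.86 = $35.08

$35.08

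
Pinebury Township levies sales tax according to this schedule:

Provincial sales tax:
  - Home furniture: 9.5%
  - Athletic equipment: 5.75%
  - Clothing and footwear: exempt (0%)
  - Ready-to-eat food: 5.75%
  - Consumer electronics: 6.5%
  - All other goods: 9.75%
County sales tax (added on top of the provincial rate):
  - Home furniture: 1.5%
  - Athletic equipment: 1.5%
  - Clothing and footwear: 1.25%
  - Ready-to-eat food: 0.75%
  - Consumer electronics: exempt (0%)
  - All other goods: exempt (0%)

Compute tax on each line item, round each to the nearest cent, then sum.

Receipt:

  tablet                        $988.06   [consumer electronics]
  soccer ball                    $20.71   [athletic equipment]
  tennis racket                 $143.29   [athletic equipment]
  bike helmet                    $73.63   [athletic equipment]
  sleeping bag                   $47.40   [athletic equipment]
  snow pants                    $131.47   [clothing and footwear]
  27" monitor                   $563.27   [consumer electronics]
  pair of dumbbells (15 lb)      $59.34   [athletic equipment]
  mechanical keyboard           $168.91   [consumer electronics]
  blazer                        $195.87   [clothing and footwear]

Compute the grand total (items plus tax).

Tablet $988.06: consumer electronics → 6.5% + 0% county = 6.5% → $64.22
Soccer ball $20.71: athletic equipment → 5.75% + 1.5% county = 7.25% → $1.50
Tennis racket $143.29: athletic equipment → 5.75% + 1.5% county = 7.25% → $10.39
Bike helmet $73.63: athletic equipment → 5.75% + 1.5% county = 7.25% → $5.34
Sleeping bag $47.40: athletic equipment → 5.75% + 1.5% county = 7.25% → $3.44
Snow pants $131.47: clothing and footwear → 0% + 1.25% county = 1.25% → $1.64
27" monitor $563.27: consumer electronics → 6.5% + 0% county = 6.5% → $36.61
Pair of dumbbells (15 lb) $59.34: athletic equipment → 5.75% + 1.5% county = 7.25% → $4.30
Mechanical keyboard $168.91: consumer electronics → 6.5% + 0% county = 6.5% → $10.98
Blazer $195.87: clothing and footwear → 0% + 1.25% county = 1.25% → $2.45
Subtotal = $2391.95; tax = $140.87; total due = $2532.82

$2532.82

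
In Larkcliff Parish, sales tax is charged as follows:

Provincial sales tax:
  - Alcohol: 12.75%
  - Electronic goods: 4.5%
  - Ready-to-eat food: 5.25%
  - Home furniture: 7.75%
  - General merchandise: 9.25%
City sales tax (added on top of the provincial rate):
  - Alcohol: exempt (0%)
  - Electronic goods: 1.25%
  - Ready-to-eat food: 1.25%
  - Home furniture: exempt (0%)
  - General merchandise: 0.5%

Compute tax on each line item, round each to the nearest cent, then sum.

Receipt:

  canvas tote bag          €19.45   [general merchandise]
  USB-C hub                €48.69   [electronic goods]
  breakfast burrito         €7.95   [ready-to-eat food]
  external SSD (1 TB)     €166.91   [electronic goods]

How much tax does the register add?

Canvas tote bag €19.45: general merchandise → 9.25% + 0.5% city = 9.75% → €1.90
USB-C hub €48.69: electronic goods → 4.5% + 1.25% city = 5.75% → €2.80
Breakfast burrito €7.95: ready-to-eat food → 5.25% + 1.25% city = 6.5% → €0.52
External SSD (1 TB) €166.91: electronic goods → 4.5% + 1.25% city = 5.75% → €9.60
Total tax = €1.90 + €2.80 + €0.52 + €9.60 = €14.82

€14.82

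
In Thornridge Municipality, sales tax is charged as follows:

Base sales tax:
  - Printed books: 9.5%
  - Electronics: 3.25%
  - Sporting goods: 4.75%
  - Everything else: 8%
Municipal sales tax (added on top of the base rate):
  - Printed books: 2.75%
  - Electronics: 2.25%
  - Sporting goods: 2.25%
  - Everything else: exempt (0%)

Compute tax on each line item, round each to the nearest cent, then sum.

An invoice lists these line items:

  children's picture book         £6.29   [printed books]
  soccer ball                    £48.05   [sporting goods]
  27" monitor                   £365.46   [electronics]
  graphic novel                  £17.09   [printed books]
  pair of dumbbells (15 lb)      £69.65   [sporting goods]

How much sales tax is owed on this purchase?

Children's picture book £6.29: printed books → 9.5% + 2.75% municipal = 12.25% → £0.77
Soccer ball £48.05: sporting goods → 4.75% + 2.25% municipal = 7% → £3.36
27" monitor £365.46: electronics → 3.25% + 2.25% municipal = 5.5% → £20.10
Graphic novel £17.09: printed books → 9.5% + 2.75% municipal = 12.25% → £2.09
Pair of dumbbells (15 lb) £69.65: sporting goods → 4.75% + 2.25% municipal = 7% → £4.88
Total tax = £0.77 + £3.36 + £20.10 + £2.09 + £4.88 = £31.20

£31.20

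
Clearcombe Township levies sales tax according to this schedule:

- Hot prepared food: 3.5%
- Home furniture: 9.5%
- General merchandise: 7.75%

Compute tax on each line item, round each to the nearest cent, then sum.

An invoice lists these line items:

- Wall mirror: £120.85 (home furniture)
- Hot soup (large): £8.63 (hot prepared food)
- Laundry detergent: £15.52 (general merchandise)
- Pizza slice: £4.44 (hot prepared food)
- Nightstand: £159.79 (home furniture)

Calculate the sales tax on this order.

Wall mirror £120.85: home furniture → 9.5% → £11.48
Hot soup (large) £8.63: hot prepared food → 3.5% → £0.30
Laundry detergent £15.52: general merchandise → 7.75% → £1.20
Pizza slice £4.44: hot prepared food → 3.5% → £0.16
Nightstand £159.79: home furniture → 9.5% → £15.18
Total tax = £11.48 + £0.30 + £1.20 + £0.16 + £15.18 = £28.32

£28.32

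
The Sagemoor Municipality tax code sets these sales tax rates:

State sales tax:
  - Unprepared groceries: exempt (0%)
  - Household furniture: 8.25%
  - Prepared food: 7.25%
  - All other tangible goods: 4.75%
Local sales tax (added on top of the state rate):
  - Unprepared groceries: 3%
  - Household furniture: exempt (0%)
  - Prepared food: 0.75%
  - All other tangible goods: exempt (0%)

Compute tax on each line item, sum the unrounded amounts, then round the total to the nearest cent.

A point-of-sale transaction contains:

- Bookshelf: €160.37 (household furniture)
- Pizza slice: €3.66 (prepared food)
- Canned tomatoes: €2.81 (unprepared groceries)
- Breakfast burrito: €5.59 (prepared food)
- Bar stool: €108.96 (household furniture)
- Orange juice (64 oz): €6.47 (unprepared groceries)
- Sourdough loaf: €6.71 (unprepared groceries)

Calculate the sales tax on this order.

Bookshelf €160.37: household furniture → 8.25% + 0% local = 8.25% → €13.230525
Pizza slice €3.66: prepared food → 7.25% + 0.75% local = 8% → €0.2928
Canned tomatoes €2.81: unprepared groceries → 0% + 3% local = 3% → €0.0843
Breakfast burrito €5.59: prepared food → 7.25% + 0.75% local = 8% → €0.4472
Bar stool €108.96: household furniture → 8.25% + 0% local = 8.25% → €8.9892
Orange juice (64 oz) €6.47: unprepared groceries → 0% + 3% local = 3% → €0.1941
Sourdough loaf €6.71: unprepared groceries → 0% + 3% local = 3% → €0.2013
Unrounded tax sum = €23.439425 → €23.44

€23.44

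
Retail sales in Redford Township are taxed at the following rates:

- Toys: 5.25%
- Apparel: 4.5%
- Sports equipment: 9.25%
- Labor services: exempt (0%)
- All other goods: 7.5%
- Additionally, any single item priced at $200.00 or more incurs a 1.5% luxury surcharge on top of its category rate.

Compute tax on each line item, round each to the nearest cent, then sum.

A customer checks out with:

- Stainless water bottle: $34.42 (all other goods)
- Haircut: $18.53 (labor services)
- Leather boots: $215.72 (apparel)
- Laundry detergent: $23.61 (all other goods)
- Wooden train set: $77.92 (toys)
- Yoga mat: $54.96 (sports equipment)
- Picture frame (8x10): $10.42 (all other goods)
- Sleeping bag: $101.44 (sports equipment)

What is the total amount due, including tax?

$573.64

Stainless water bottle $34.42: all other goods → 7.5% → $2.58
Haircut $18.53: labor services → 0% → $0.00
Leather boots $215.72: apparel → 4.5% + 1.5% surcharge = 6% → $12.94
Laundry detergent $23.61: all other goods → 7.5% → $1.77
Wooden train set $77.92: toys → 5.25% → $4.09
Yoga mat $54.96: sports equipment → 9.25% → $5.08
Picture frame (8x10) $10.42: all other goods → 7.5% → $0.78
Sleeping bag $101.44: sports equipment → 9.25% → $9.38
Subtotal = $537.02; tax = $36.62; total due = $573.64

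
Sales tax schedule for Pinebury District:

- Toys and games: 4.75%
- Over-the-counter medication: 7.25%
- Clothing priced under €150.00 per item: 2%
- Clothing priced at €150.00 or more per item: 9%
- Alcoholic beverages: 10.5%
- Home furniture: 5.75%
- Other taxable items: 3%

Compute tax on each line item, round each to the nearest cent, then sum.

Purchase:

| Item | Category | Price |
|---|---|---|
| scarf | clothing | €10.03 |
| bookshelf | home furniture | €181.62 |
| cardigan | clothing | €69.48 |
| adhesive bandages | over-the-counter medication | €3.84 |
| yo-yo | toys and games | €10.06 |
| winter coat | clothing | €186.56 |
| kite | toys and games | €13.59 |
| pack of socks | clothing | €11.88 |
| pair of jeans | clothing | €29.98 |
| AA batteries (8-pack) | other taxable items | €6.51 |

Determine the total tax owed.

€31.27

Scarf €10.03: clothing, under €150.00 → 2% → €0.20
Bookshelf €181.62: home furniture → 5.75% → €10.44
Cardigan €69.48: clothing, under €150.00 → 2% → €1.39
Adhesive bandages €3.84: over-the-counter medication → 7.25% → €0.28
Yo-yo €10.06: toys and games → 4.75% → €0.48
Winter coat €186.56: clothing, €150.00 or more → 9% → €16.79
Kite €13.59: toys and games → 4.75% → €0.65
Pack of socks €11.88: clothing, under €150.00 → 2% → €0.24
Pair of jeans €29.98: clothing, under €150.00 → 2% → €0.60
AA batteries (8-pack) €6.51: other taxable items → 3% → €0.20
Total tax = €0.20 + €10.44 + €1.39 + €0.28 + €0.48 + €16.79 + €0.65 + €0.24 + €0.60 + €0.20 = €31.27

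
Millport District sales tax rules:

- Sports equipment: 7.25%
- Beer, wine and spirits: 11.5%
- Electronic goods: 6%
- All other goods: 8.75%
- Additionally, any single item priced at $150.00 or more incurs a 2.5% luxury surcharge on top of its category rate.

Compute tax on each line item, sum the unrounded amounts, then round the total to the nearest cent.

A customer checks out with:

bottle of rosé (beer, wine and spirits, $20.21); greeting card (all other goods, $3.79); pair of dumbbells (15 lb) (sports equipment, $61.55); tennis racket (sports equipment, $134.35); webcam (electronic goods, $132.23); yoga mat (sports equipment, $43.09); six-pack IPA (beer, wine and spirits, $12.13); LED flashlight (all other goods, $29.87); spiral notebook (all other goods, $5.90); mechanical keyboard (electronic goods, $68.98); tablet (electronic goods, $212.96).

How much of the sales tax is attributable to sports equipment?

Pair of dumbbells (15 lb) $61.55: sports equipment → 7.25% → $4.462375
Tennis racket $134.35: sports equipment → 7.25% → $9.740375
Yoga mat $43.09: sports equipment → 7.25% → $3.124025
Tax on sports equipment: unrounded sum = $17.326775 → $17.33

$17.33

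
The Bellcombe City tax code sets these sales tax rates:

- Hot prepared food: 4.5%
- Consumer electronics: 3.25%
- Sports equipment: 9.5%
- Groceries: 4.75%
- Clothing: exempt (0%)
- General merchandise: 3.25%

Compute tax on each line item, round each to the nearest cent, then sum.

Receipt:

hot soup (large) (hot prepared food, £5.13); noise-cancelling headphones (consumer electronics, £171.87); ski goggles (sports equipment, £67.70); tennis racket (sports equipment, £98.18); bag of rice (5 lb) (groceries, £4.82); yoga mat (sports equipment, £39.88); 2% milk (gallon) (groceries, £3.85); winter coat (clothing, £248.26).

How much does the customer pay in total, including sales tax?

£665.47

Hot soup (large) £5.13: hot prepared food → 4.5% → £0.23
Noise-cancelling headphones £171.87: consumer electronics → 3.25% → £5.59
Ski goggles £67.70: sports equipment → 9.5% → £6.43
Tennis racket £98.18: sports equipment → 9.5% → £9.33
Bag of rice (5 lb) £4.82: groceries → 4.75% → £0.23
Yoga mat £39.88: sports equipment → 9.5% → £3.79
2% milk (gallon) £3.85: groceries → 4.75% → £0.18
Winter coat £248.26: clothing → 0% → £0.00
Subtotal = £639.69; tax = £25.78; total due = £665.47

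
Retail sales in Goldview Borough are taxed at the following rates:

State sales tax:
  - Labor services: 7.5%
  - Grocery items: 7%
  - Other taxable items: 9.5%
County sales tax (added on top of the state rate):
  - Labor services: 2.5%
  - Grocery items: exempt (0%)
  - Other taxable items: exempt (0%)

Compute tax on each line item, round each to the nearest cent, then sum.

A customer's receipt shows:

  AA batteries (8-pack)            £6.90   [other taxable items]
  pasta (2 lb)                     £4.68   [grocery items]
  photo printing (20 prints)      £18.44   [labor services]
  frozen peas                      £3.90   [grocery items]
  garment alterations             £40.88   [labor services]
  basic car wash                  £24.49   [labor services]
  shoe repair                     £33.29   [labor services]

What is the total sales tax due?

AA batteries (8-pack) £6.90: other taxable items → 9.5% + 0% county = 9.5% → £0.66
Pasta (2 lb) £4.68: grocery items → 7% + 0% county = 7% → £0.33
Photo printing (20 prints) £18.44: labor services → 7.5% + 2.5% county = 10% → £1.84
Frozen peas £3.90: grocery items → 7% + 0% county = 7% → £0.27
Garment alterations £40.88: labor services → 7.5% + 2.5% county = 10% → £4.09
Basic car wash £24.49: labor services → 7.5% + 2.5% county = 10% → £2.45
Shoe repair £33.29: labor services → 7.5% + 2.5% county = 10% → £3.33
Total tax = £0.66 + £0.33 + £1.84 + £0.27 + £4.09 + £2.45 + £3.33 = £12.97

£12.97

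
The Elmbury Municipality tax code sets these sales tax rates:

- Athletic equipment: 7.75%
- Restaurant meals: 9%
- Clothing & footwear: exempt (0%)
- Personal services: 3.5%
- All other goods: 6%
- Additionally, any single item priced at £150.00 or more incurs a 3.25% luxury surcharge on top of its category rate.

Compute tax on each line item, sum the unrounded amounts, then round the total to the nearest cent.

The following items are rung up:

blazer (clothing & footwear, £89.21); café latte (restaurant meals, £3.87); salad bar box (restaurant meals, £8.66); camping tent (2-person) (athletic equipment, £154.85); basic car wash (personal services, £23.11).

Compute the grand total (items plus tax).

£298.67

Blazer £89.21: clothing & footwear → 0% → £0.00
Café latte £3.87: restaurant meals → 9% → £0.3483
Salad bar box £8.66: restaurant meals → 9% → £0.7794
Camping tent (2-person) £154.85: athletic equipment → 7.75% + 3.25% surcharge = 11% → £17.0335
Basic car wash £23.11: personal services → 3.5% → £0.80885
Subtotal = £279.70; unrounded tax = £18.97005 → £18.97; total due = £298.67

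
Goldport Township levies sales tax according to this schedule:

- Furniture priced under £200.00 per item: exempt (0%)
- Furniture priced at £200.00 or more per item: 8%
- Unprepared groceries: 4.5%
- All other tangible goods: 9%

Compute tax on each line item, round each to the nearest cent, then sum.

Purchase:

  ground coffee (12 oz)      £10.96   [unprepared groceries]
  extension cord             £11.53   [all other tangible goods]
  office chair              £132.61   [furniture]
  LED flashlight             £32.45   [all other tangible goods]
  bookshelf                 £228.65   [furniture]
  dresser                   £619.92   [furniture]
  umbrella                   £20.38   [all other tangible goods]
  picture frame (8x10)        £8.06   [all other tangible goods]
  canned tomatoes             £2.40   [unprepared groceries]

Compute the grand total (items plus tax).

£1141.96

Ground coffee (12 oz) £10.96: unprepared groceries → 4.5% → £0.49
Extension cord £11.53: all other tangible goods → 9% → £1.04
Office chair £132.61: furniture, under £200.00 → 0% → £0.00
LED flashlight £32.45: all other tangible goods → 9% → £2.92
Bookshelf £228.65: furniture, £200.00 or more → 8% → £18.29
Dresser £619.92: furniture, £200.00 or more → 8% → £49.59
Umbrella £20.38: all other tangible goods → 9% → £1.83
Picture frame (8x10) £8.06: all other tangible goods → 9% → £0.73
Canned tomatoes £2.40: unprepared groceries → 4.5% → £0.11
Subtotal = £1066.96; tax = £75.00; total due = £1141.96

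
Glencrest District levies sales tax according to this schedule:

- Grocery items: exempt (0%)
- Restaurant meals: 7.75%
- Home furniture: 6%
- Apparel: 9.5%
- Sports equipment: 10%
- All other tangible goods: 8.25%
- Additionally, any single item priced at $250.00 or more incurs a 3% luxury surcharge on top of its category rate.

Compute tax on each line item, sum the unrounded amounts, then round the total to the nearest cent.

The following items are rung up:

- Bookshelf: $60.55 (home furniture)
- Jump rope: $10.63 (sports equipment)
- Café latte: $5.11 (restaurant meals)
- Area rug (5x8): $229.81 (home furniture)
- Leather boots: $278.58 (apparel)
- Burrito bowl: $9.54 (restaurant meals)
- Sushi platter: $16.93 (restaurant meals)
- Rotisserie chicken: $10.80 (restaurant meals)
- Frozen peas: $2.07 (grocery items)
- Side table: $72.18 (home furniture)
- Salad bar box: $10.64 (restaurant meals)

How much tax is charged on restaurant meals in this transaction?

$4.11

Café latte $5.11: restaurant meals → 7.75% → $0.396025
Burrito bowl $9.54: restaurant meals → 7.75% → $0.73935
Sushi platter $16.93: restaurant meals → 7.75% → $1.312075
Rotisserie chicken $10.80: restaurant meals → 7.75% → $0.837
Salad bar box $10.64: restaurant meals → 7.75% → $0.8246
Tax on restaurant meals: unrounded sum = $4.10905 → $4.11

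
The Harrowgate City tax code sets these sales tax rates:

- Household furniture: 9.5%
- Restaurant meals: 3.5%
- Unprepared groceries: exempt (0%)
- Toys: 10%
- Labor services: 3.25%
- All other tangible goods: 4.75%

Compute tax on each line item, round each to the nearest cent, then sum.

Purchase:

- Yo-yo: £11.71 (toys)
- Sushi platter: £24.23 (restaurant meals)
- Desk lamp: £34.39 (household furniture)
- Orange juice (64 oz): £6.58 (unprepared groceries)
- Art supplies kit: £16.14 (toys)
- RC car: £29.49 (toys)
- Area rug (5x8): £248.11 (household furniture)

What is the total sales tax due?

£33.42

Yo-yo £11.71: toys → 10% → £1.17
Sushi platter £24.23: restaurant meals → 3.5% → £0.85
Desk lamp £34.39: household furniture → 9.5% → £3.27
Orange juice (64 oz) £6.58: unprepared groceries → 0% → £0.00
Art supplies kit £16.14: toys → 10% → £1.61
RC car £29.49: toys → 10% → £2.95
Area rug (5x8) £248.11: household furniture → 9.5% → £23.57
Total tax = £1.17 + £0.85 + £3.27 + £1.61 + £2.95 + £23.57 = £33.42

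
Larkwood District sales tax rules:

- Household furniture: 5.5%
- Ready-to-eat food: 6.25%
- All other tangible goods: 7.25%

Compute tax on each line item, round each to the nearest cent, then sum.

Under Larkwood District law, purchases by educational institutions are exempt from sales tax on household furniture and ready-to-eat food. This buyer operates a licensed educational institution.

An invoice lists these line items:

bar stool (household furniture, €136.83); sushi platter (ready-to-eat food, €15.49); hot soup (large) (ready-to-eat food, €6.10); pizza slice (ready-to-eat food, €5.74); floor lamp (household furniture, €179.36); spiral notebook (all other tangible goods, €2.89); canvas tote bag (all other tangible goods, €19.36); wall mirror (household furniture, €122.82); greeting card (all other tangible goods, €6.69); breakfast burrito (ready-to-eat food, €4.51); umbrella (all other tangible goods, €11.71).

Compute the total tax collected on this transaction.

€2.95

Bar stool €136.83: household furniture, buyer-exempt → 0% → €0.00
Sushi platter €15.49: ready-to-eat food, buyer-exempt → 0% → €0.00
Hot soup (large) €6.10: ready-to-eat food, buyer-exempt → 0% → €0.00
Pizza slice €5.74: ready-to-eat food, buyer-exempt → 0% → €0.00
Floor lamp €179.36: household furniture, buyer-exempt → 0% → €0.00
Spiral notebook €2.89: all other tangible goods → 7.25% → €0.21
Canvas tote bag €19.36: all other tangible goods → 7.25% → €1.40
Wall mirror €122.82: household furniture, buyer-exempt → 0% → €0.00
Greeting card €6.69: all other tangible goods → 7.25% → €0.49
Breakfast burrito €4.51: ready-to-eat food, buyer-exempt → 0% → €0.00
Umbrella €11.71: all other tangible goods → 7.25% → €0.85
Total tax = €0.21 + €1.40 + €0.49 + €0.85 = €2.95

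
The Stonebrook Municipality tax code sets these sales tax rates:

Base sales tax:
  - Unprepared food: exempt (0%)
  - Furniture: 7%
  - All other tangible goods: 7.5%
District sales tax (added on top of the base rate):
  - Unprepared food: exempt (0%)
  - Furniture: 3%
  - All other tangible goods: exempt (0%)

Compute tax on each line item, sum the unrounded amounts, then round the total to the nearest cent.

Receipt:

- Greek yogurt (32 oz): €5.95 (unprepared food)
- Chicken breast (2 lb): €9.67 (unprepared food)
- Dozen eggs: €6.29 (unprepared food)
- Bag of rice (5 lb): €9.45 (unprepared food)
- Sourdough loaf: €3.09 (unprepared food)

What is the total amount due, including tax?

€34.45

Greek yogurt (32 oz) €5.95: unprepared food → 0% + 0% district = 0% → €0.00
Chicken breast (2 lb) €9.67: unprepared food → 0% + 0% district = 0% → €0.00
Dozen eggs €6.29: unprepared food → 0% + 0% district = 0% → €0.00
Bag of rice (5 lb) €9.45: unprepared food → 0% + 0% district = 0% → €0.00
Sourdough loaf €3.09: unprepared food → 0% + 0% district = 0% → €0.00
Subtotal = €34.45; unrounded tax = €0.00 → €0.00; total due = €34.45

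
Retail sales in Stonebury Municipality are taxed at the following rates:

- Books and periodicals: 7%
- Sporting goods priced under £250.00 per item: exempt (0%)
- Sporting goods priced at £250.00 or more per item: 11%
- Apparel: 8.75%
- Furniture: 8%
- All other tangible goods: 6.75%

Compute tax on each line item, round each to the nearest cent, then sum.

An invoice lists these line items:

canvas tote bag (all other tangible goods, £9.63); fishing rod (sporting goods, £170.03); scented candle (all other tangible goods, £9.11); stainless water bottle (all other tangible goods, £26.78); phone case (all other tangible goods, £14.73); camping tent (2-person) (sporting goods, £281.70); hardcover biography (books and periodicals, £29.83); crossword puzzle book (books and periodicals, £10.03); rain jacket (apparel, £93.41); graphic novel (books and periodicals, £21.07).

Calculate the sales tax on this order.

Canvas tote bag £9.63: all other tangible goods → 6.75% → £0.65
Fishing rod £170.03: sporting goods, under £250.00 → 0% → £0.00
Scented candle £9.11: all other tangible goods → 6.75% → £0.61
Stainless water bottle £26.78: all other tangible goods → 6.75% → £1.81
Phone case £14.73: all other tangible goods → 6.75% → £0.99
Camping tent (2-person) £281.70: sporting goods, £250.00 or more → 11% → £30.99
Hardcover biography £29.83: books and periodicals → 7% → £2.09
Crossword puzzle book £10.03: books and periodicals → 7% → £0.70
Rain jacket £93.41: apparel → 8.75% → £8.17
Graphic novel £21.07: books and periodicals → 7% → £1.47
Total tax = £0.65 + £0.61 + £1.81 + £0.99 + £30.99 + £2.09 + £0.70 + £8.17 + £1.47 = £47.48

£47.48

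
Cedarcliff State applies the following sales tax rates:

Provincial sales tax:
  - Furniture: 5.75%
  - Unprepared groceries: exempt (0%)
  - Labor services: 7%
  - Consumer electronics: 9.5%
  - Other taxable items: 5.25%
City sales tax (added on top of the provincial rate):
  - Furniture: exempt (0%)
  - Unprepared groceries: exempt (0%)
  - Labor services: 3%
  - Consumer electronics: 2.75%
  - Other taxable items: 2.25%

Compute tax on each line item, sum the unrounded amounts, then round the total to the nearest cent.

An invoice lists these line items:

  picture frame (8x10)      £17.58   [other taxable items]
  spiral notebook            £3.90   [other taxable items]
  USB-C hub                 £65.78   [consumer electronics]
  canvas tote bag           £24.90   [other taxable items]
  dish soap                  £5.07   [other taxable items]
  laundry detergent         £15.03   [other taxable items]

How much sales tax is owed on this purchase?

£13.04

Picture frame (8x10) £17.58: other taxable items → 5.25% + 2.25% city = 7.5% → £1.3185
Spiral notebook £3.90: other taxable items → 5.25% + 2.25% city = 7.5% → £0.2925
USB-C hub £65.78: consumer electronics → 9.5% + 2.75% city = 12.25% → £8.05805
Canvas tote bag £24.90: other taxable items → 5.25% + 2.25% city = 7.5% → £1.8675
Dish soap £5.07: other taxable items → 5.25% + 2.25% city = 7.5% → £0.38025
Laundry detergent £15.03: other taxable items → 5.25% + 2.25% city = 7.5% → £1.12725
Unrounded tax sum = £13.04405 → £13.04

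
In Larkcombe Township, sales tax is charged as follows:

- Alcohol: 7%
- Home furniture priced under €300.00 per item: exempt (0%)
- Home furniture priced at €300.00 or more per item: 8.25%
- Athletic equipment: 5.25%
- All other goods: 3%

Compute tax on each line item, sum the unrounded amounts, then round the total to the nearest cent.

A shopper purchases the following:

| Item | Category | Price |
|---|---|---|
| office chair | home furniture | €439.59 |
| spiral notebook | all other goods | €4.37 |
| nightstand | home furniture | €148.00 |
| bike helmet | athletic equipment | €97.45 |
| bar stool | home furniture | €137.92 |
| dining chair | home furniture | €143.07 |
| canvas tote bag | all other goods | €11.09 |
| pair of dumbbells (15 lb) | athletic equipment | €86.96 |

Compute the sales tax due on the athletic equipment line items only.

Bike helmet €97.45: athletic equipment → 5.25% → €5.116125
Pair of dumbbells (15 lb) €86.96: athletic equipment → 5.25% → €4.5654
Tax on athletic equipment: unrounded sum = €9.681525 → €9.68

€9.68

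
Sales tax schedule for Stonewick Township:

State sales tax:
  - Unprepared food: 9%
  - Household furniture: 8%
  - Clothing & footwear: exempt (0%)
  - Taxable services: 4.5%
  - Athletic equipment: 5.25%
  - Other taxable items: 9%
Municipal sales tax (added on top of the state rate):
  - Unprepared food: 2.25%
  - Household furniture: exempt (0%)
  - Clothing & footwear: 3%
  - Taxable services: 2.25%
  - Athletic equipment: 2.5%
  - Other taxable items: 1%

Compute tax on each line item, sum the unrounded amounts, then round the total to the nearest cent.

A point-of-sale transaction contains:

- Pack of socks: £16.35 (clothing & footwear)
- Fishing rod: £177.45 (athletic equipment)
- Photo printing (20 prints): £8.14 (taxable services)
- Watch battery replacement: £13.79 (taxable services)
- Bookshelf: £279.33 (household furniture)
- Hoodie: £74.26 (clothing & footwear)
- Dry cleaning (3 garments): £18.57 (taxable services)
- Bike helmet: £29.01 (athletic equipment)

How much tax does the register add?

£43.80

Pack of socks £16.35: clothing & footwear → 0% + 3% municipal = 3% → £0.4905
Fishing rod £177.45: athletic equipment → 5.25% + 2.5% municipal = 7.75% → £13.752375
Photo printing (20 prints) £8.14: taxable services → 4.5% + 2.25% municipal = 6.75% → £0.54945
Watch battery replacement £13.79: taxable services → 4.5% + 2.25% municipal = 6.75% → £0.930825
Bookshelf £279.33: household furniture → 8% + 0% municipal = 8% → £22.3464
Hoodie £74.26: clothing & footwear → 0% + 3% municipal = 3% → £2.2278
Dry cleaning (3 garments) £18.57: taxable services → 4.5% + 2.25% municipal = 6.75% → £1.253475
Bike helmet £29.01: athletic equipment → 5.25% + 2.5% municipal = 7.75% → £2.248275
Unrounded tax sum = £43.7991 → £43.80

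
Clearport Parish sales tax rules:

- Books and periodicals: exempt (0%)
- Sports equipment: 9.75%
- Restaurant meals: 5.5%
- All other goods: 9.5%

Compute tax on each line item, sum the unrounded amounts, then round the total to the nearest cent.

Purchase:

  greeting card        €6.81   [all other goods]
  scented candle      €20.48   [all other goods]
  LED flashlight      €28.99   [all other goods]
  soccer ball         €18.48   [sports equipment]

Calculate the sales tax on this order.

Greeting card €6.81: all other goods → 9.5% → €0.64695
Scented candle €20.48: all other goods → 9.5% → €1.9456
LED flashlight €28.99: all other goods → 9.5% → €2.75405
Soccer ball €18.48: sports equipment → 9.75% → €1.8018
Unrounded tax sum = €7.1484 → €7.15

€7.15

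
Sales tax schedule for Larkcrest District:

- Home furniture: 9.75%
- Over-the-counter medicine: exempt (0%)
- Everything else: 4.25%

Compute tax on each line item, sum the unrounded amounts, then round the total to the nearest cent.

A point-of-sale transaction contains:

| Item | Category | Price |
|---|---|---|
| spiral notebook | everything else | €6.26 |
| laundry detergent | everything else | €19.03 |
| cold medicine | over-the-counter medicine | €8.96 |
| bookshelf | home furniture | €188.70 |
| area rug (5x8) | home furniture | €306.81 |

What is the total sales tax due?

€49.39

Spiral notebook €6.26: everything else → 4.25% → €0.26605
Laundry detergent €19.03: everything else → 4.25% → €0.808775
Cold medicine €8.96: over-the-counter medicine → 0% → €0.00
Bookshelf €188.70: home furniture → 9.75% → €18.39825
Area rug (5x8) €306.81: home furniture → 9.75% → €29.913975
Unrounded tax sum = €49.38705 → €49.39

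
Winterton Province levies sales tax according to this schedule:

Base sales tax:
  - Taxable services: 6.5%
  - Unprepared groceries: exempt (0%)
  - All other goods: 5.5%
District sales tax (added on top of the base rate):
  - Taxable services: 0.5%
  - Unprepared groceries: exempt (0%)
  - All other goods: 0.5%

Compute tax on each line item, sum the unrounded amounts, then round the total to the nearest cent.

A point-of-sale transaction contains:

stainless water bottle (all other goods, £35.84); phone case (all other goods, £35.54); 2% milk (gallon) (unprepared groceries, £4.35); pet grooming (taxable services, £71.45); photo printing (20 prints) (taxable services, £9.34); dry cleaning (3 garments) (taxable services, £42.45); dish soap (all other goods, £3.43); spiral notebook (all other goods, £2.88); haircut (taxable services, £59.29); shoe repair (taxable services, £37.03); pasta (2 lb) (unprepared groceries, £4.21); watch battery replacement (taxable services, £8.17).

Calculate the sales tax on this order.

£20.60

Stainless water bottle £35.84: all other goods → 5.5% + 0.5% district = 6% → £2.1504
Phone case £35.54: all other goods → 5.5% + 0.5% district = 6% → £2.1324
2% milk (gallon) £4.35: unprepared groceries → 0% + 0% district = 0% → £0.00
Pet grooming £71.45: taxable services → 6.5% + 0.5% district = 7% → £5.0015
Photo printing (20 prints) £9.34: taxable services → 6.5% + 0.5% district = 7% → £0.6538
Dry cleaning (3 garments) £42.45: taxable services → 6.5% + 0.5% district = 7% → £2.9715
Dish soap £3.43: all other goods → 5.5% + 0.5% district = 6% → £0.2058
Spiral notebook £2.88: all other goods → 5.5% + 0.5% district = 6% → £0.1728
Haircut £59.29: taxable services → 6.5% + 0.5% district = 7% → £4.1503
Shoe repair £37.03: taxable services → 6.5% + 0.5% district = 7% → £2.5921
Pasta (2 lb) £4.21: unprepared groceries → 0% + 0% district = 0% → £0.00
Watch battery replacement £8.17: taxable services → 6.5% + 0.5% district = 7% → £0.5719
Unrounded tax sum = £20.6025 → £20.60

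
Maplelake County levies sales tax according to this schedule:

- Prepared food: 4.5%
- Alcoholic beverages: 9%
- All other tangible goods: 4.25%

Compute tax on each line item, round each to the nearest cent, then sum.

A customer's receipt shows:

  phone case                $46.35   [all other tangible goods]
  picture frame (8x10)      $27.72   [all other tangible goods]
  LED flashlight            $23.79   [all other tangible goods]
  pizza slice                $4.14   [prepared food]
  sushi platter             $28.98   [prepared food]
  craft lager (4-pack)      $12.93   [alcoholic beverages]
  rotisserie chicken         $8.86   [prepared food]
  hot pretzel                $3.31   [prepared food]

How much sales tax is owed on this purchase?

$7.36

Phone case $46.35: all other tangible goods → 4.25% → $1.97
Picture frame (8x10) $27.72: all other tangible goods → 4.25% → $1.18
LED flashlight $23.79: all other tangible goods → 4.25% → $1.01
Pizza slice $4.14: prepared food → 4.5% → $0.19
Sushi platter $28.98: prepared food → 4.5% → $1.30
Craft lager (4-pack) $12.93: alcoholic beverages → 9% → $1.16
Rotisserie chicken $8.86: prepared food → 4.5% → $0.40
Hot pretzel $3.31: prepared food → 4.5% → $0.15
Total tax = $1.97 + $1.18 + $1.01 + $0.19 + $1.30 + $1.16 + $0.40 + $0.15 = $7.36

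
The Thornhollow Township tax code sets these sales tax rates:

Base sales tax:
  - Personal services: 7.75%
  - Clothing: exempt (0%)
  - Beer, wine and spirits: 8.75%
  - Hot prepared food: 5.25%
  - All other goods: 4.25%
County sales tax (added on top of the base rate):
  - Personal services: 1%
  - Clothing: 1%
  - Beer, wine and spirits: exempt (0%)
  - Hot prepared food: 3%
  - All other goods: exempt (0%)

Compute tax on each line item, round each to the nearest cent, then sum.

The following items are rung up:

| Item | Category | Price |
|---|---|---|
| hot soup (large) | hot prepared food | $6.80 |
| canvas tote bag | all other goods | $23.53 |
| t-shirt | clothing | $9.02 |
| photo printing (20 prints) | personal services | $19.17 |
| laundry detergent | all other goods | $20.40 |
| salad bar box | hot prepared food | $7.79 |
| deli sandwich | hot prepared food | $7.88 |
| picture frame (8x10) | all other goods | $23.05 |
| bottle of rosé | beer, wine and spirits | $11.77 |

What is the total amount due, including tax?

$136.91

Hot soup (large) $6.80: hot prepared food → 5.25% + 3% county = 8.25% → $0.56
Canvas tote bag $23.53: all other goods → 4.25% + 0% county = 4.25% → $1.00
T-shirt $9.02: clothing → 0% + 1% county = 1% → $0.09
Photo printing (20 prints) $19.17: personal services → 7.75% + 1% county = 8.75% → $1.68
Laundry detergent $20.40: all other goods → 4.25% + 0% county = 4.25% → $0.87
Salad bar box $7.79: hot prepared food → 5.25% + 3% county = 8.25% → $0.64
Deli sandwich $7.88: hot prepared food → 5.25% + 3% county = 8.25% → $0.65
Picture frame (8x10) $23.05: all other goods → 4.25% + 0% county = 4.25% → $0.98
Bottle of rosé $11.77: beer, wine and spirits → 8.75% + 0% county = 8.75% → $1.03
Subtotal = $129.41; tax = $7.50; total due = $136.91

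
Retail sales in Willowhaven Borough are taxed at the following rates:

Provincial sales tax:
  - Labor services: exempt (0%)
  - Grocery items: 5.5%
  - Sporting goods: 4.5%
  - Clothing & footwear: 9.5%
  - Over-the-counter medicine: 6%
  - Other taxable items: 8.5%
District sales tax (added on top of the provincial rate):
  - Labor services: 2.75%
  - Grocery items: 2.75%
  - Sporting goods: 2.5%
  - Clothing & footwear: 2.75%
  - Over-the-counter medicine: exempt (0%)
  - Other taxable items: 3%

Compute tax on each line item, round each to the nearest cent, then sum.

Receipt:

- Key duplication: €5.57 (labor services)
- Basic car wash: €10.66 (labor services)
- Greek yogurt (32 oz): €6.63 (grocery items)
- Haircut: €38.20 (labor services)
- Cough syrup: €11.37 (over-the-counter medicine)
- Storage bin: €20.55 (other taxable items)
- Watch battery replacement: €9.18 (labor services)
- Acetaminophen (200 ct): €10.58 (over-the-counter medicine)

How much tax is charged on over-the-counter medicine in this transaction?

Cough syrup €11.37: over-the-counter medicine → 6% + 0% district = 6% → €0.68
Acetaminophen (200 ct) €10.58: over-the-counter medicine → 6% + 0% district = 6% → €0.63
Tax on over-the-counter medicine = €0.68 + €0.63 = €1.31

€1.31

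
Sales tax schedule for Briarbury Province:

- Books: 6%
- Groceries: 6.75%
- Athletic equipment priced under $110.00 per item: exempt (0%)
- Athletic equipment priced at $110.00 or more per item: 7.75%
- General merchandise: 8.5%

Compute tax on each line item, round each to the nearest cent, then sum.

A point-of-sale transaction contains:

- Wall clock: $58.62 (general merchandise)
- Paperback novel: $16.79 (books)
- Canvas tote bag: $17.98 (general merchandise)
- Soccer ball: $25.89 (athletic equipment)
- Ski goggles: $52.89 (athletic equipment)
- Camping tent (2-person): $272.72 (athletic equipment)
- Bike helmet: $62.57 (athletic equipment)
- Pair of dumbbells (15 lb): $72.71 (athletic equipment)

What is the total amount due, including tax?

Wall clock $58.62: general merchandise → 8.5% → $4.98
Paperback novel $16.79: books → 6% → $1.01
Canvas tote bag $17.98: general merchandise → 8.5% → $1.53
Soccer ball $25.89: athletic equipment, under $110.00 → 0% → $0.00
Ski goggles $52.89: athletic equipment, under $110.00 → 0% → $0.00
Camping tent (2-person) $272.72: athletic equipment, $110.00 or more → 7.75% → $21.14
Bike helmet $62.57: athletic equipment, under $110.00 → 0% → $0.00
Pair of dumbbells (15 lb) $72.71: athletic equipment, under $110.00 → 0% → $0.00
Subtotal = $580.17; tax = $28.66; total due = $608.83

$608.83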